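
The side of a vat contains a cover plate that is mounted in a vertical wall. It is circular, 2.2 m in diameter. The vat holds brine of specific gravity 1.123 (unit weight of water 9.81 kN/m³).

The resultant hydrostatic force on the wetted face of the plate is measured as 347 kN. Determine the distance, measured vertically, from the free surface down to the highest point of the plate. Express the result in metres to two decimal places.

γ = 1.123 × 9.81 = 11.01663 kN/m³.
A = π(1.1)² = 3.80133 m².
From F = γ·h_c·A, the centroid depth is h_c = 347/(11.01663 × 3.80133) = 8.286 m.
The centroid is at the centre, 1.1 m below the top of the plate, so the highest point sits at h_top = 8.286 − 1.1 = 7.186 m below the surface.

d_top ≈ 7.19 m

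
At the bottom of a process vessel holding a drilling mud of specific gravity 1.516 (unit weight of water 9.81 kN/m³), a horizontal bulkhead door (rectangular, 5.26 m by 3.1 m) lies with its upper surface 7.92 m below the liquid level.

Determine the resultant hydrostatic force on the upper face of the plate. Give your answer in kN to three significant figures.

F ≈ 1920 kN

γ = 1.516 × 9.81 = 14.87196 kN/m³.
The plate is horizontal, so pressure is uniform at p = γ·h = 14.87196 × 7.92 = 117.786 kN/m².
A = 5.26 × 3.1 = 16.306 m².
F = p·A = 117.786 × 16.306 = 1920.62 kN.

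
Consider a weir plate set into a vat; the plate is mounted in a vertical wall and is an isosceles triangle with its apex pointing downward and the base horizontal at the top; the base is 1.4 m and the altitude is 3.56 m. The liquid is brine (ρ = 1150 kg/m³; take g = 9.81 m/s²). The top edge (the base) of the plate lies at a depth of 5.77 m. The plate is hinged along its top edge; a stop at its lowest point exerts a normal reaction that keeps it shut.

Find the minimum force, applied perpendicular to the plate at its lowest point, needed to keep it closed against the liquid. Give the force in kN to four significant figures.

P ≈ 70.75 kN

γ = ρg = 1150 × 9.81 / 1000 = 11.2815 kN/m³.
With the apex down, the centroid sits h/3 = 3.56/3 = 1.18667 m below the base (the top edge), so the centroid depth is h_c = 5.77 + 1.18667 = 6.95667 m.
A = ½ × 1.4 × 3.56 = 2.492 m².
Resultant F = γ·h_c·A = 11.2815 × 6.95667 × 2.492 = 195.576 kN.
I_c = b·h³/36 = 1.4 × 3.56³/36 = 1.75459 m⁴.
Centre of pressure: y_p = y_c + I_c/(y_c·A) = 6.95667 + 1.75459/(6.95667 × 2.492) = 6.95667 + 0.101211 = 7.05788 m along the plane.
The resultant acts 1.18667 + 0.101211 = 1.28788 m (along the plate) below the hinge at the top edge, so the moment about the hinge is M = F × 1.28788 = 195.576 × 1.28788 = 251.878 kN·m.
A normal force at the bottom, 3.56 m from the hinge, must supply this moment: P = 251.878/3.56 = 70.7522 kN.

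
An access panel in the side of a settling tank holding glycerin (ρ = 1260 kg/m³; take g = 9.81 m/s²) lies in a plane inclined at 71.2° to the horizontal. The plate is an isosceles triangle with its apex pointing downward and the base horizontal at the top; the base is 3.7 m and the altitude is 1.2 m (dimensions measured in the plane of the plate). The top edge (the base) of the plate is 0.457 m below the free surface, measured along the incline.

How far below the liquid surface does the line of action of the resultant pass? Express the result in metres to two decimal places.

h_p = 0.90 m

γ = ρg = 1260 × 9.81 / 1000 = 12.3606 kN/m³.
Let θ = 71.2° be the plate's angle to the horizontal; measure y along the incline from where the plane meets the free surface. Vertical depth h = y·sinθ with sinθ = 0.946649.
With the apex down, the centroid sits h/3 = 1.2/3 = 0.4 m below the base (the top edge), so y_c = 0.457 + 0.4 = 0.857 m and h_c = 0.857 × 0.946649 = 0.811278 m.
A = ½ × 3.7 × 1.2 = 2.22 m².
Resultant F = γ·h_c·A = 12.3606 × 0.811278 × 2.22 = 22.2619 kN.
I_c = b·h³/36 = 3.7 × 1.2³/36 = 0.1776 m⁴.
Centre of pressure: y_p = y_c + I_c/(y_c·A) = 0.857 + 0.1776/(0.857 × 2.22) = 0.857 + 0.0933489 = 0.950349 m along the plane.
Vertically, h_p = y_p·sinθ = 0.950349 × 0.946649 = 0.899647 m.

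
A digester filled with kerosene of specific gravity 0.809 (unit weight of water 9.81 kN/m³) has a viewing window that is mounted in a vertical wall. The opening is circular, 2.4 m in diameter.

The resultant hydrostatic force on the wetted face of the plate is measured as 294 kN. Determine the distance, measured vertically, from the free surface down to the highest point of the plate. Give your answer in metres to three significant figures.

d_top ≈ 6.99 m

γ = 0.809 × 9.81 = 7.93629 kN/m³.
A = π(1.2)² = 4.52389 m².
From F = γ·h_c·A, the centroid depth is h_c = 294/(7.93629 × 4.52389) = 8.18875 m.
The centroid is at the centre, 1.2 m below the top of the plate, so the highest point sits at h_top = 8.18875 − 1.2 = 6.98875 m below the surface.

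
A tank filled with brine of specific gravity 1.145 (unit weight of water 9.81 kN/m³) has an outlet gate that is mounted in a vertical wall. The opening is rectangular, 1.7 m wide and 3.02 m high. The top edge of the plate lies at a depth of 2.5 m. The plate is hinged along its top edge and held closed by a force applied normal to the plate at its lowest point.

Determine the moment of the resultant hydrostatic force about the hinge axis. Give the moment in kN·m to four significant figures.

γ = 1.145 × 9.81 = 11.23245 kN/m³.
The centroid lies 3.02/2 = 1.51 m below the top edge, so the centroid depth is h_c = 2.5 + 1.51 = 4.01 m.
A = 1.7 × 3.02 = 5.134 m².
Resultant F = γ·h_c·A = 11.23245 × 4.01 × 5.134 = 231.246 kN.
I_c = b·h³/12 = 1.7 × 3.02³/12 = 3.90201 m⁴.
Centre of pressure: y_p = y_c + I_c/(y_c·A) = 4.01 + 3.90201/(4.01 × 5.134) = 4.01 + 0.189534 = 4.19953 m along the plane.
The resultant acts 1.51 + 0.189534 = 1.69953 m (along the plate) below the hinge at the top edge, so the moment about the hinge is M = F × 1.69953 = 231.246 × 1.69953 = 393.01 kN·m.

M ≈ 393.0 kN·m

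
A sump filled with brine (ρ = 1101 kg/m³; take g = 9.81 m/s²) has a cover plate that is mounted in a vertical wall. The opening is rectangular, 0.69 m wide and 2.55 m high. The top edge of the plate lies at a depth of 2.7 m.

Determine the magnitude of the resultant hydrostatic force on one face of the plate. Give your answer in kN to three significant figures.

F ≈ 75.5 kN

γ = ρg = 1101 × 9.81 / 1000 = 10.80081 kN/m³.
The centroid lies 2.55/2 = 1.275 m below the top edge, so the centroid depth is h_c = 2.7 + 1.275 = 3.975 m.
A = 0.69 × 2.55 = 1.7595 m².
Resultant F = γ·h_c·A = 10.80081 × 3.975 × 1.7595 = 75.541 kN.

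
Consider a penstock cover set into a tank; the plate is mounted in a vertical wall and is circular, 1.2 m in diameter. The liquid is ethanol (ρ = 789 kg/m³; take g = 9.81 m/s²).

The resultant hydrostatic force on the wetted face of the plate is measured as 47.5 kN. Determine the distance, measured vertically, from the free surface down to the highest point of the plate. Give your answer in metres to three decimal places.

d_top ≈ 4.826 m

γ = ρg = 789 × 9.81 / 1000 = 7.74009 kN/m³.
A = π(0.6)² = 1.13097 m².
From F = γ·h_c·A, the centroid depth is h_c = 47.5/(7.74009 × 1.13097) = 5.42621 m.
The centroid is at the centre, 0.6 m below the top of the plate, so the highest point sits at h_top = 5.42621 − 0.6 = 4.82621 m below the surface.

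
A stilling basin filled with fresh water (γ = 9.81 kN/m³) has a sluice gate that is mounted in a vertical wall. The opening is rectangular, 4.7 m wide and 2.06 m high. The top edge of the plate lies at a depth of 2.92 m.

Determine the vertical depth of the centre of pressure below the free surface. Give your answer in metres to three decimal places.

γ = 9.81 kN/m³.
The centroid lies 2.06/2 = 1.03 m below the top edge, so the centroid depth is h_c = 2.92 + 1.03 = 3.95 m.
A = 4.7 × 2.06 = 9.682 m².
Resultant F = γ·h_c·A = 9.81 × 3.95 × 9.682 = 375.173 kN.
I_c = b·h³/12 = 4.7 × 2.06³/12 = 3.42388 m⁴.
Centre of pressure: y_p = y_c + I_c/(y_c·A) = 3.95 + 3.42388/(3.95 × 9.682) = 3.95 + 0.0895275 = 4.03953 m along the plane.

h_p = 4.040 m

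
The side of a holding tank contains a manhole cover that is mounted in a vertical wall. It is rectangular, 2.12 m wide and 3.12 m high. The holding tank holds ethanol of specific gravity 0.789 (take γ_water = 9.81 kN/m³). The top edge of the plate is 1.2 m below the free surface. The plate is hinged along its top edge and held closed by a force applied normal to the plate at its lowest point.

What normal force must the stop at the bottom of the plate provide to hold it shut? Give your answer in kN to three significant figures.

P ≈ 84.0 kN

γ = 0.789 × 9.81 = 7.74009 kN/m³.
The centroid lies 3.12/2 = 1.56 m below the top edge, so the centroid depth is h_c = 1.2 + 1.56 = 2.76 m.
A = 2.12 × 3.12 = 6.6144 m².
Resultant F = γ·h_c·A = 7.74009 × 2.76 × 6.6144 = 141.301 kN.
I_c = b·h³/12 = 2.12 × 3.12³/12 = 5.3656 m⁴.
Centre of pressure: y_p = y_c + I_c/(y_c·A) = 2.76 + 5.3656/(2.76 × 6.6144) = 2.76 + 0.293913 = 3.05391 m along the plane.
The resultant acts 1.56 + 0.293913 = 1.85391 m (along the plate) below the hinge at the top edge, so the moment about the hinge is M = F × 1.85391 = 141.301 × 1.85391 = 261.959 kN·m.
A normal force at the bottom, 3.12 m from the hinge, must supply this moment: P = 261.959/3.12 = 83.9612 kN.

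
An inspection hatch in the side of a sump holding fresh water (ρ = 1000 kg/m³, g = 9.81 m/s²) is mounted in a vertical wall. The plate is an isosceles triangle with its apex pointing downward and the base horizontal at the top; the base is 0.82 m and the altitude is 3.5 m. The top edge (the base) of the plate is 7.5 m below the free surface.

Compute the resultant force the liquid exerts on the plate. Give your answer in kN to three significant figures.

F ≈ 122 kN

γ = ρg = 1000 × 9.81 = 9810 N/m³ = 9.81 kN/m³.
With the apex down, the centroid sits h/3 = 3.5/3 = 1.16667 m below the base (the top edge), so the centroid depth is h_c = 7.5 + 1.16667 = 8.66667 m.
A = ½ × 0.82 × 3.5 = 1.435 m².
Resultant F = γ·h_c·A = 9.81 × 8.66667 × 1.435 = 122.004 kN.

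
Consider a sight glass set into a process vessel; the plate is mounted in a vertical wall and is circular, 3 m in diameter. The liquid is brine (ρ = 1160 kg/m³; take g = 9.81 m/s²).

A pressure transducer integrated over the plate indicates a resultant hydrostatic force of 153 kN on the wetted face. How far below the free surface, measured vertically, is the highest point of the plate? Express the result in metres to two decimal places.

γ = ρg = 1160 × 9.81 / 1000 = 11.3796 kN/m³.
A = π(1.5)² = 7.06858 m².
From F = γ·h_c·A, the centroid depth is h_c = 153/(11.3796 × 7.06858) = 1.9021 m.
The centroid is at the centre, 1.5 m below the top of the plate, so the highest point sits at h_top = 1.9021 − 1.5 = 0.4021 m below the surface.

d_top ≈ 0.40 m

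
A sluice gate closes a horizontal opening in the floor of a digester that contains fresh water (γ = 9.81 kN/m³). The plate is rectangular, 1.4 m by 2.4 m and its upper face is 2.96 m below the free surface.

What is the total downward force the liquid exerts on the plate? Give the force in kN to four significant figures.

γ = 9.81 kN/m³.
The plate is horizontal, so pressure is uniform at p = γ·h = 9.81 × 2.96 = 29.0376 kN/m².
A = 1.4 × 2.4 = 3.36 m².
F = p·A = 29.0376 × 3.36 = 97.5663 kN.

F ≈ 97.57 kN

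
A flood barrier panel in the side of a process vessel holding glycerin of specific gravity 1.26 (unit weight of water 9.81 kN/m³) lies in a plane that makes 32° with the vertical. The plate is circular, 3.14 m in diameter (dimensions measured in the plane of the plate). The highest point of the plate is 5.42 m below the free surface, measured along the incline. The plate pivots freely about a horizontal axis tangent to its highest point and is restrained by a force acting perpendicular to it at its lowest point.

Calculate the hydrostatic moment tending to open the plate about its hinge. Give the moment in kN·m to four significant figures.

M ≈ 940.8 kN·m

γ = 1.26 × 9.81 = 12.3606 kN/m³.
The plate makes 32° with the vertical, i.e. θ = 90° − 32° = 58° to the horizontal. Measuring y along the incline from the free-surface line, vertical depth h = y·sinθ with sinθ = 0.848048.
The centroid is at the centre, 1.57 m below the top of the plate, so y_c = 5.42 + 1.57 = 6.99 m and h_c = 6.99 × 0.848048 = 5.92786 m.
A = π(1.57)² = 7.74371 m².
Resultant F = γ·h_c·A = 12.3606 × 5.92786 × 7.74371 = 567.396 kN.
I_c = πr⁴/4 = π × 1.57⁴/4 = 4.77187 m⁴.
Centre of pressure: y_p = y_c + I_c/(y_c·A) = 6.99 + 4.77187/(6.99 × 7.74371) = 6.99 + 0.0881581 = 7.07816 m along the plane.
The resultant acts 1.57 + 0.0881581 = 1.65816 m (along the plate) below the hinge at the top edge, so the moment about the hinge is M = F × 1.65816 = 567.396 × 1.65816 = 940.833 kN·m.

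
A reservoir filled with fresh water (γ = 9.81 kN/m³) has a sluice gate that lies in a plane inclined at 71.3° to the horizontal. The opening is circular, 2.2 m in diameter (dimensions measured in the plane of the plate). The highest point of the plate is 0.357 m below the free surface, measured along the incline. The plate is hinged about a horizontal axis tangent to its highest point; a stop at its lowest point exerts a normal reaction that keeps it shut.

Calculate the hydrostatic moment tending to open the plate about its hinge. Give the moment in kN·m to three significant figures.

M ≈ 67.3 kN·m

γ = 9.81 kN/m³.
Let θ = 71.3° be the plate's angle to the horizontal; measure y along the incline from where the plane meets the free surface. Vertical depth h = y·sinθ with sinθ = 0.947210.
The centroid is at the centre, 1.1 m below the top of the plate, so y_c = 0.357 + 1.1 = 1.457 m and h_c = 1.457 × 0.947210 = 1.38008 m.
A = π(1.1)² = 3.80133 m².
Resultant F = γ·h_c·A = 9.81 × 1.38008 × 3.80133 = 51.4646 kN.
I_c = πr⁴/4 = π × 1.1⁴/4 = 1.1499 m⁴.
Centre of pressure: y_p = y_c + I_c/(y_c·A) = 1.457 + 1.1499/(1.457 × 3.80133) = 1.457 + 0.207618 = 1.66462 m along the plane.
The resultant acts 1.1 + 0.207618 = 1.30762 m (along the plate) below the hinge at the top edge, so the moment about the hinge is M = F × 1.30762 = 51.4646 × 1.30762 = 67.2961 kN·m.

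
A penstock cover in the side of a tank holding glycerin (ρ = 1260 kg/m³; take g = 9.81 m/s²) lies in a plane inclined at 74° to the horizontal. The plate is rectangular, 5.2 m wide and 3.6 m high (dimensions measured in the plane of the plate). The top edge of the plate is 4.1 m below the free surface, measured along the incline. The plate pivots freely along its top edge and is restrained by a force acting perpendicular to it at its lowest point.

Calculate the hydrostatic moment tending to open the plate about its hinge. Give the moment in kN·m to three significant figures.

M ≈ 2600 kN·m

γ = ρg = 1260 × 9.81 / 1000 = 12.3606 kN/m³.
Let θ = 74° be the plate's angle to the horizontal; measure y along the incline from where the plane meets the free surface. Vertical depth h = y·sinθ with sinθ = 0.961262.
The centroid lies 3.6/2 = 1.8 m below the top edge, so y_c = 4.1 + 1.8 = 5.9 m and h_c = 5.9 × 0.961262 = 5.67145 m.
A = 5.2 × 3.6 = 18.72 m².
Resultant F = γ·h_c·A = 12.3606 × 5.67145 × 18.72 = 1312.32 kN.
I_c = b·h³/12 = 5.2 × 3.6³/12 = 20.2176 m⁴.
Centre of pressure: y_p = y_c + I_c/(y_c·A) = 5.9 + 20.2176/(5.9 × 18.72) = 5.9 + 0.183051 = 6.08305 m along the plane.
The resultant acts 1.8 + 0.183051 = 1.98305 m (along the plate) below the hinge at the top edge, so the moment about the hinge is M = F × 1.98305 = 1312.32 × 1.98305 = 2602.4 kN·m.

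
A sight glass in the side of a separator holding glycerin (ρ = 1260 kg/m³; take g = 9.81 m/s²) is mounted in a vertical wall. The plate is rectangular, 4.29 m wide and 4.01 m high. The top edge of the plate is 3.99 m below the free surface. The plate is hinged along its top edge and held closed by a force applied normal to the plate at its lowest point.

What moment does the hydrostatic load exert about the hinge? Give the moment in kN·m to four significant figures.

M ≈ 2841 kN·m

γ = ρg = 1260 × 9.81 / 1000 = 12.3606 kN/m³.
The centroid lies 4.01/2 = 2.005 m below the top edge, so the centroid depth is h_c = 3.99 + 2.005 = 5.995 m.
A = 4.29 × 4.01 = 17.2029 m².
Resultant F = γ·h_c·A = 12.3606 × 5.995 × 17.2029 = 1274.77 kN.
I_c = b·h³/12 = 4.29 × 4.01³/12 = 23.052 m⁴.
Centre of pressure: y_p = y_c + I_c/(y_c·A) = 5.995 + 23.052/(5.995 × 17.2029) = 5.995 + 0.223521 = 6.21852 m along the plane.
The resultant acts 2.005 + 0.223521 = 2.22852 m (along the plate) below the hinge at the top edge, so the moment about the hinge is M = F × 2.22852 = 1274.77 × 2.22852 = 2840.85 kN·m.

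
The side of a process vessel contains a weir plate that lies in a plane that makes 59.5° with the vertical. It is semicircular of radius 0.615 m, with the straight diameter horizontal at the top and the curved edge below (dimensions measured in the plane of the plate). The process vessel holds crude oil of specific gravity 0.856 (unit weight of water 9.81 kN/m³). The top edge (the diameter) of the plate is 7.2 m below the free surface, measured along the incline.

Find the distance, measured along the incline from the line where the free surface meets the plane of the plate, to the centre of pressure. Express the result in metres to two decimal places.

γ = 0.856 × 9.81 = 8.39736 kN/m³.
The plate makes 59.5° with the vertical, i.e. θ = 90° − 59.5° = 30.5° to the horizontal. Measuring y along the incline from the free-surface line, vertical depth h = y·sinθ with sinθ = 0.507538.
The centroid of a semicircle lies 4r/(3π) = 0.261014 m from the diameter, here below the top edge, so y_c = 7.2 + 0.261014 = 7.46101 m and h_c = 7.46101 × 0.507538 = 3.78675 m.
A = πr²/2 = π × 0.615²/2 = 0.594114 m².
Resultant F = γ·h_c·A = 8.39736 × 3.78675 × 0.594114 = 18.8921 kN.
I_c = (π/8 − 8/(9π))·r⁴ = 0.109757 × 0.615⁴ = 0.0157012 m⁴.
Centre of pressure: y_p = y_c + I_c/(y_c·A) = 7.46101 + 0.0157012/(7.46101 × 0.594114) = 7.46101 + 0.00354214 = 7.46455 m along the plane.

y_p = 7.46 m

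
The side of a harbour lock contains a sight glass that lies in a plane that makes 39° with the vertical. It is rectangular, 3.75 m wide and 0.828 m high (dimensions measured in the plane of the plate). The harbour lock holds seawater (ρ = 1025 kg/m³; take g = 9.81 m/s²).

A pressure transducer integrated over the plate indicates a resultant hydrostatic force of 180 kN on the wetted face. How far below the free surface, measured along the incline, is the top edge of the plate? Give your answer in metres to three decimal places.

y_top ≈ 7.004 m

γ = ρg = 1025 × 9.81 / 1000 = 10.05525 kN/m³.
A = 3.75 × 0.828 = 3.105 m².
From F = γ·h_c·A, the centroid depth is h_c = 180/(10.05525 × 3.105) = 5.76525 m.
The plate makes 39° with the vertical, i.e. θ = 90° − 39° = 51° to the horizontal. Measuring y along the incline from the free-surface line, vertical depth h = y·sinθ with sinθ = 0.777146.
Along the incline, y_c = h_c/sinθ = 5.76525/0.777146 = 7.41849 m.
The centroid lies 0.828/2 = 0.414 m below the top edge, so the top edge sits at y_top = 7.41849 − 0.414 = 7.00449 m along the incline.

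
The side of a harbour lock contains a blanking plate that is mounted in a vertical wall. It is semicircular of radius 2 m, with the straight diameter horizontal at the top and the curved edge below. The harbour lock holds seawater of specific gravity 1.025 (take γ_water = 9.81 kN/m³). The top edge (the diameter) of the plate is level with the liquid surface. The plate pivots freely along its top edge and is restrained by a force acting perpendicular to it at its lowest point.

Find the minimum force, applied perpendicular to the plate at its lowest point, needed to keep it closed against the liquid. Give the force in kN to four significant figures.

P ≈ 31.59 kN

γ = 1.025 × 9.81 = 10.05525 kN/m³.
The centroid of a semicircle lies 4r/(3π) = 0.848826 m from the diameter, here below the top edge, so the centroid depth is h_c = 0.848826 m.
A = πr²/2 = π × 2²/2 = 6.28319 m².
Resultant F = γ·h_c·A = 10.05525 × 0.848826 × 6.28319 = 53.628 kN.
I_c = (π/8 − 8/(9π))·r⁴ = 0.109757 × 2⁴ = 1.75611 m⁴.
Centre of pressure: y_p = y_c + I_c/(y_c·A) = 0.848826 + 1.75611/(0.848826 × 6.28319) = 0.848826 + 0.329271 = 1.1781 m along the plane.
The resultant acts 0.848826 + 0.329271 = 1.1781 m (along the plate) below the hinge at the top edge, so the moment about the hinge is M = F × 1.1781 = 53.628 × 1.1781 = 63.1791 kN·m.
A normal force at the bottom, 2 m from the hinge, must supply this moment: P = 63.1791/2 = 31.5895 kN.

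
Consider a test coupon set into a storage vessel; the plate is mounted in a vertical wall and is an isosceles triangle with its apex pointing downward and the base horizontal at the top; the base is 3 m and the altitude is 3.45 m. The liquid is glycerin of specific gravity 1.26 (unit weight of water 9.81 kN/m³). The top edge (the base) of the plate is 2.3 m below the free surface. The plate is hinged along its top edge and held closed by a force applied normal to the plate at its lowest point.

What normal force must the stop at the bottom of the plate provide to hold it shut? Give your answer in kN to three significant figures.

γ = 1.26 × 9.81 = 12.3606 kN/m³.
With the apex down, the centroid sits h/3 = 3.45/3 = 1.15 m below the base (the top edge), so the centroid depth is h_c = 2.3 + 1.15 = 3.45 m.
A = ½ × 3 × 3.45 = 5.175 m².
Resultant F = γ·h_c·A = 12.3606 × 3.45 × 5.175 = 220.683 kN.
I_c = b·h³/36 = 3 × 3.45³/36 = 3.42197 m⁴.
Centre of pressure: y_p = y_c + I_c/(y_c·A) = 3.45 + 3.42197/(3.45 × 5.175) = 3.45 + 0.191667 = 3.64167 m along the plane.
The resultant acts 1.15 + 0.191667 = 1.34167 m (along the plate) below the hinge at the top edge, so the moment about the hinge is M = F × 1.34167 = 220.683 × 1.34167 = 296.084 kN·m.
A normal force at the bottom, 3.45 m from the hinge, must supply this moment: P = 296.084/3.45 = 85.8214 kN.

P ≈ 85.8 kN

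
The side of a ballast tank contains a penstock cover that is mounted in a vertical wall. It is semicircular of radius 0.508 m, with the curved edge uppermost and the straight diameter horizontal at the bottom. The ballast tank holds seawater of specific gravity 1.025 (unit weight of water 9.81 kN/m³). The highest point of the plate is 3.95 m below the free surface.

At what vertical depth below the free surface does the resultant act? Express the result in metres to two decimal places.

h_p = 4.25 m

γ = 1.025 × 9.81 = 10.05525 kN/m³.
The centroid lies 4r/(3π) = 0.215602 m above the diameter, so r − 4r/(3π) = 0.508 − 0.215602 = 0.292398 m below the topmost point, so the centroid depth is h_c = 3.95 + 0.292398 = 4.2424 m.
A = πr²/2 = π × 0.508²/2 = 0.405366 m².
Resultant F = γ·h_c·A = 10.05525 × 4.2424 × 0.405366 = 17.2923 kN.
I_c = (π/8 − 8/(9π))·r⁴ = 0.109757 × 0.508⁴ = 0.00730949 m⁴.
Centre of pressure: y_p = y_c + I_c/(y_c·A) = 4.2424 + 0.00730949/(4.2424 × 0.405366) = 4.2424 + 0.00425038 = 4.24665 m along the plane.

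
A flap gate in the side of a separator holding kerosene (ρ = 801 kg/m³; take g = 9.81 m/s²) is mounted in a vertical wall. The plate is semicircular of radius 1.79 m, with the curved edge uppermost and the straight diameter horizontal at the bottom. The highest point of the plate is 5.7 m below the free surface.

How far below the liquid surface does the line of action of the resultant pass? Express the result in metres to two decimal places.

h_p = 6.76 m

γ = ρg = 801 × 9.81 / 1000 = 7.85781 kN/m³.
The centroid lies 4r/(3π) = 0.7597 m above the diameter, so r − 4r/(3π) = 1.79 − 0.7597 = 1.0303 m below the topmost point, so the centroid depth is h_c = 5.7 + 1.0303 = 6.7303 m.
A = πr²/2 = π × 1.79²/2 = 5.03299 m².
Resultant F = γ·h_c·A = 7.85781 × 6.7303 × 5.03299 = 266.172 kN.
I_c = (π/8 − 8/(9π))·r⁴ = 0.109757 × 1.79⁴ = 1.12679 m⁴.
Centre of pressure: y_p = y_c + I_c/(y_c·A) = 6.7303 + 1.12679/(6.7303 × 5.03299) = 6.7303 + 0.0332646 = 6.76356 m along the plane.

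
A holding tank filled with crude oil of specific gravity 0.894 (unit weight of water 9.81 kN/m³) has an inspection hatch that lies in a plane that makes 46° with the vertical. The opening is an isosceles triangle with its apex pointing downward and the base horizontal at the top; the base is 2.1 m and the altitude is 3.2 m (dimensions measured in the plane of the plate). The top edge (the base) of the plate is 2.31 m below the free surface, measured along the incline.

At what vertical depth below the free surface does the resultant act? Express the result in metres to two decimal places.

h_p = 2.46 m

γ = 0.894 × 9.81 = 8.77014 kN/m³.
The plate makes 46° with the vertical, i.e. θ = 90° − 46° = 44° to the horizontal. Measuring y along the incline from the free-surface line, vertical depth h = y·sinθ with sinθ = 0.694658.
With the apex down, the centroid sits h/3 = 3.2/3 = 1.06667 m below the base (the top edge), so y_c = 2.31 + 1.06667 = 3.37667 m and h_c = 3.37667 × 0.694658 = 2.34563 m.
A = ½ × 2.1 × 3.2 = 3.36 m².
Resultant F = γ·h_c·A = 8.77014 × 2.34563 × 3.36 = 69.1203 kN.
I_c = b·h³/36 = 2.1 × 3.2³/36 = 1.91147 m⁴.
Centre of pressure: y_p = y_c + I_c/(y_c·A) = 3.37667 + 1.91147/(3.37667 × 3.36) = 3.37667 + 0.168477 = 3.54515 m along the plane.
Vertically, h_p = y_p·sinθ = 3.54515 × 0.694658 = 2.46267 m.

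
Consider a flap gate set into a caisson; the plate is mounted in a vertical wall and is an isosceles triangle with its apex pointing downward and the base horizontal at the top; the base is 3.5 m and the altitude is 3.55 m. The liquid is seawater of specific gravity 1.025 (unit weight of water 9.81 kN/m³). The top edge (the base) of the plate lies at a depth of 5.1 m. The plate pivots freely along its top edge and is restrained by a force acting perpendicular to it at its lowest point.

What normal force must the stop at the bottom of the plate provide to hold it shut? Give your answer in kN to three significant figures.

γ = 1.025 × 9.81 = 10.05525 kN/m³.
With the apex down, the centroid sits h/3 = 3.55/3 = 1.18333 m below the base (the top edge), so the centroid depth is h_c = 5.1 + 1.18333 = 6.28333 m.
A = ½ × 3.5 × 3.55 = 6.2125 m².
Resultant F = γ·h_c·A = 10.05525 × 6.28333 × 6.2125 = 392.509 kN.
I_c = b·h³/36 = 3.5 × 3.55³/36 = 4.34961 m⁴.
Centre of pressure: y_p = y_c + I_c/(y_c·A) = 6.28333 + 4.34961/(6.28333 × 6.2125) = 6.28333 + 0.111428 = 6.39476 m along the plane.
The resultant acts 1.18333 + 0.111428 = 1.29476 m (along the plate) below the hinge at the top edge, so the moment about the hinge is M = F × 1.29476 = 392.509 × 1.29476 = 508.205 kN·m.
A normal force at the bottom, 3.55 m from the hinge, must supply this moment: P = 508.205/3.55 = 143.156 kN.

P ≈ 143 kN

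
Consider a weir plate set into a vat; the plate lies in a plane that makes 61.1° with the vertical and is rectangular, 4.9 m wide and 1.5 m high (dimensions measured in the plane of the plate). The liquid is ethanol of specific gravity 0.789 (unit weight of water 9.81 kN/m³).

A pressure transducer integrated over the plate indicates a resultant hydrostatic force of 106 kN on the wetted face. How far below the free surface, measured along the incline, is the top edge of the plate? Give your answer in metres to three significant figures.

y_top ≈ 3.11 m

γ = 0.789 × 9.81 = 7.74009 kN/m³.
A = 4.9 × 1.5 = 7.35 m².
From F = γ·h_c·A, the centroid depth is h_c = 106/(7.74009 × 7.35) = 1.86326 m.
The plate makes 61.1° with the vertical, i.e. θ = 90° − 61.1° = 28.9° to the horizontal. Measuring y along the incline from the free-surface line, vertical depth h = y·sinθ with sinθ = 0.483282.
Along the incline, y_c = h_c/sinθ = 1.86326/0.483282 = 3.85543 m.
The centroid lies 1.5/2 = 0.75 m below the top edge, so the top edge sits at y_top = 3.85543 − 0.75 = 3.10543 m along the incline.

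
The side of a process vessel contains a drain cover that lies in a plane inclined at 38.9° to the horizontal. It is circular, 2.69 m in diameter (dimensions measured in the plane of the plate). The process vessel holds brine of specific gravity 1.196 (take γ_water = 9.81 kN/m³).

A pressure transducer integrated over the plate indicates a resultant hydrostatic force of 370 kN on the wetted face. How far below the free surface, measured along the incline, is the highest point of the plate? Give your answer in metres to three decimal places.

γ = 1.196 × 9.81 = 11.73276 kN/m³.
A = π(1.345)² = 5.68322 m².
From F = γ·h_c·A, the centroid depth is h_c = 370/(11.73276 × 5.68322) = 5.5489 m.
Let θ = 38.9° be the plate's angle to the horizontal; measure y along the incline from where the plane meets the free surface. Vertical depth h = y·sinθ with sinθ = 0.627963.
Along the incline, y_c = h_c/sinθ = 5.5489/0.627963 = 8.83635 m.
The centroid is at the centre, 1.345 m below the top of the plate, so the highest point sits at y_top = 8.83635 − 1.345 = 7.49135 m along the incline.

y_top ≈ 7.491 m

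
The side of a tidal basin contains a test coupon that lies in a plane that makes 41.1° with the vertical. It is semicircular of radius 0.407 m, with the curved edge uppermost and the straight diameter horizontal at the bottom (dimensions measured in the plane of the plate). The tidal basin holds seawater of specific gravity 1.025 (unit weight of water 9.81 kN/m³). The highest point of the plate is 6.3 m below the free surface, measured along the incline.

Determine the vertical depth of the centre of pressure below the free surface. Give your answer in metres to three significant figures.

γ = 1.025 × 9.81 = 10.05525 kN/m³.
The plate makes 41.1° with the vertical, i.e. θ = 90° − 41.1° = 48.9° to the horizontal. Measuring y along the incline from the free-surface line, vertical depth h = y·sinθ with sinθ = 0.753563.
The centroid lies 4r/(3π) = 0.172736 m above the diameter, so r − 4r/(3π) = 0.407 − 0.172736 = 0.234264 m below the topmost point, so y_c = 6.3 + 0.234264 = 6.53426 m and h_c = 6.53426 × 0.753563 = 4.92398 m.
A = πr²/2 = π × 0.407²/2 = 0.260201 m².
Resultant F = γ·h_c·A = 10.05525 × 4.92398 × 0.260201 = 12.883 kN.
I_c = (π/8 − 8/(9π))·r⁴ = 0.109757 × 0.407⁴ = 0.00301169 m⁴.
Centre of pressure: y_p = y_c + I_c/(y_c·A) = 6.53426 + 0.00301169/(6.53426 × 0.260201) = 6.53426 + 0.00177135 = 6.53603 m along the plane.
Vertically, h_p = y_p·sinθ = 6.53603 × 0.753563 = 4.92531 m.

h_p = 4.93 m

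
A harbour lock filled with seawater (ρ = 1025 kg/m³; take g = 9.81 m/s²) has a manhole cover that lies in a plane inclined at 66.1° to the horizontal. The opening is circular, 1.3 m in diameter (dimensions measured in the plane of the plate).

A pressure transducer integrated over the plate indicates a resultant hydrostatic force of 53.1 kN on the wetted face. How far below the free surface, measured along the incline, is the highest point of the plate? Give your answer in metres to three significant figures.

γ = ρg = 1025 × 9.81 / 1000 = 10.05525 kN/m³.
A = π(0.65)² = 1.32732 m².
From F = γ·h_c·A, the centroid depth is h_c = 53.1/(10.05525 × 1.32732) = 3.97856 m.
Let θ = 66.1° be the plate's angle to the horizontal; measure y along the incline from where the plane meets the free surface. Vertical depth h = y·sinθ with sinθ = 0.914254.
Along the incline, y_c = h_c/sinθ = 3.97856/0.914254 = 4.3517 m.
The centroid is at the centre, 0.65 m below the top of the plate, so the highest point sits at y_top = 4.3517 − 0.65 = 3.7017 m along the incline.

y_top ≈ 3.70 m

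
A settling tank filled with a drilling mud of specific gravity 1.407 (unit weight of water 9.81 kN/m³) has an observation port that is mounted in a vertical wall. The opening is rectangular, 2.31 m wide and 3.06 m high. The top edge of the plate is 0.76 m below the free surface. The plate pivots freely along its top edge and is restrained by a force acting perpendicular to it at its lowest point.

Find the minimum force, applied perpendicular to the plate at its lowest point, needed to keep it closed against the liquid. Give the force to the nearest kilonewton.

P ≈ 137 kN

γ = 1.407 × 9.81 = 13.80267 kN/m³.
The centroid lies 3.06/2 = 1.53 m below the top edge, so the centroid depth is h_c = 0.76 + 1.53 = 2.29 m.
A = 2.31 × 3.06 = 7.0686 m².
Resultant F = γ·h_c·A = 13.80267 × 2.29 × 7.0686 = 223.425 kN.
I_c = b·h³/12 = 2.31 × 3.06³/12 = 5.51563 m⁴.
Centre of pressure: y_p = y_c + I_c/(y_c·A) = 2.29 + 5.51563/(2.29 × 7.0686) = 2.29 + 0.340742 = 2.63074 m along the plane.
The resultant acts 1.53 + 0.340742 = 1.87074 m (along the plate) below the hinge at the top edge, so the moment about the hinge is M = F × 1.87074 = 223.425 × 1.87074 = 417.97 kN·m.
A normal force at the bottom, 3.06 m from the hinge, must supply this moment: P = 417.97/3.06 = 136.592 kN.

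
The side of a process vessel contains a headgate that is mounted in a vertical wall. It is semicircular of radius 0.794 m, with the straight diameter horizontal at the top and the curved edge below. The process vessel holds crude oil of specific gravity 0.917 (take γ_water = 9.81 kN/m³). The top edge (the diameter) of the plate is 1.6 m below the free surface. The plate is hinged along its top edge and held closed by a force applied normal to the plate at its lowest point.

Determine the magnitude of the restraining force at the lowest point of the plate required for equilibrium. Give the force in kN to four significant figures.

P ≈ 7.818 kN

γ = 0.917 × 9.81 = 8.99577 kN/m³.
The centroid of a semicircle lies 4r/(3π) = 0.336984 m from the diameter, here below the top edge, so the centroid depth is h_c = 1.6 + 0.336984 = 1.93698 m.
A = πr²/2 = π × 0.794²/2 = 0.990287 m².
Resultant F = γ·h_c·A = 8.99577 × 1.93698 × 0.990287 = 17.2554 kN.
I_c = (π/8 − 8/(9π))·r⁴ = 0.109757 × 0.794⁴ = 0.0436229 m⁴.
Centre of pressure: y_p = y_c + I_c/(y_c·A) = 1.93698 + 0.0436229/(1.93698 × 0.990287) = 1.93698 + 0.022742 = 1.95972 m along the plane.
The resultant acts 0.336984 + 0.022742 = 0.359726 m (along the plate) below the hinge at the top edge, so the moment about the hinge is M = F × 0.359726 = 17.2554 × 0.359726 = 6.20722 kN·m.
A normal force at the bottom, 0.794 m from the hinge, must supply this moment: P = 6.20722/0.794 = 7.81766 kN.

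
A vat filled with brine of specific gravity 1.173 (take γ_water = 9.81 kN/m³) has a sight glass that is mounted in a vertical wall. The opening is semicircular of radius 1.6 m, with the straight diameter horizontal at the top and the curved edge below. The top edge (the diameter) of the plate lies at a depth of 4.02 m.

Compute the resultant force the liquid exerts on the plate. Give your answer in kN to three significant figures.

F ≈ 217 kN

γ = 1.173 × 9.81 = 11.50713 kN/m³.
The centroid of a semicircle lies 4r/(3π) = 0.679061 m from the diameter, here below the top edge, so the centroid depth is h_c = 4.02 + 0.679061 = 4.69906 m.
A = πr²/2 = π × 1.6²/2 = 4.02124 m².
Resultant F = γ·h_c·A = 11.50713 × 4.69906 × 4.02124 = 217.439 kN.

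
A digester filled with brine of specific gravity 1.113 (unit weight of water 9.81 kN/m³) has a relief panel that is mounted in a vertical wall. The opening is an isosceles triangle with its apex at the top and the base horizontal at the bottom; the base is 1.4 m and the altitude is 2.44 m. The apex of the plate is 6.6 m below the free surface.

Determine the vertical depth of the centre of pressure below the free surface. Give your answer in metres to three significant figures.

γ = 1.113 × 9.81 = 10.91853 kN/m³.
With the apex up, the centroid sits 2h/3 = 2 × 2.44/3 = 1.62667 m below the apex, so the centroid depth is h_c = 6.6 + 1.62667 = 8.22667 m.
A = ½ × 1.4 × 2.44 = 1.708 m².
Resultant F = γ·h_c·A = 10.91853 × 8.22667 × 1.708 = 153.418 kN.
I_c = b·h³/36 = 1.4 × 2.44³/36 = 0.56493 m⁴.
Centre of pressure: y_p = y_c + I_c/(y_c·A) = 8.22667 + 0.56493/(8.22667 × 1.708) = 8.22667 + 0.0402052 = 8.26688 m along the plane.

h_p = 8.27 m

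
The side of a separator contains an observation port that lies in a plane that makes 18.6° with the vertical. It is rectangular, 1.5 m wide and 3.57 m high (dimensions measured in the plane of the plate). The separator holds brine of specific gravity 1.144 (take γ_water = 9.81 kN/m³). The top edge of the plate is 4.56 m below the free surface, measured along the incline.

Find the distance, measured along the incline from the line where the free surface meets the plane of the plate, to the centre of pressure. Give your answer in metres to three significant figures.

γ = 1.144 × 9.81 = 11.22264 kN/m³.
The plate makes 18.6° with the vertical, i.e. θ = 90° − 18.6° = 71.4° to the horizontal. Measuring y along the incline from the free-surface line, vertical depth h = y·sinθ with sinθ = 0.947768.
The centroid lies 3.57/2 = 1.785 m below the top edge, so y_c = 4.56 + 1.785 = 6.345 m and h_c = 6.345 × 0.947768 = 6.01359 m.
A = 1.5 × 3.57 = 5.355 m².
Resultant F = γ·h_c·A = 11.22264 × 6.01359 × 5.355 = 361.4 kN.
I_c = b·h³/12 = 1.5 × 3.57³/12 = 5.68741 m⁴.
Centre of pressure: y_p = y_c + I_c/(y_c·A) = 6.345 + 5.68741/(6.345 × 5.355) = 6.345 + 0.167388 = 6.51239 m along the plane.

y_p = 6.51 m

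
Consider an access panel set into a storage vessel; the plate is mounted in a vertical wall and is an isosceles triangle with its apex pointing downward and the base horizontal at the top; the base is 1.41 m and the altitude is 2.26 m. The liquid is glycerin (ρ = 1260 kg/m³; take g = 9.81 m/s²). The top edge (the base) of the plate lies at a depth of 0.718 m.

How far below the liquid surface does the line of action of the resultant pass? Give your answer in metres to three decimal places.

h_p = 1.664 m

γ = ρg = 1260 × 9.81 / 1000 = 12.3606 kN/m³.
With the apex down, the centroid sits h/3 = 2.26/3 = 0.753333 m below the base (the top edge), so the centroid depth is h_c = 0.718 + 0.753333 = 1.47133 m.
A = ½ × 1.41 × 2.26 = 1.5933 m².
Resultant F = γ·h_c·A = 12.3606 × 1.47133 × 1.5933 = 28.9766 kN.
I_c = b·h³/36 = 1.41 × 2.26³/36 = 0.452108 m⁴.
Centre of pressure: y_p = y_c + I_c/(y_c·A) = 1.47133 + 0.452108/(1.47133 × 1.5933) = 1.47133 + 0.192857 = 1.66419 m along the plane.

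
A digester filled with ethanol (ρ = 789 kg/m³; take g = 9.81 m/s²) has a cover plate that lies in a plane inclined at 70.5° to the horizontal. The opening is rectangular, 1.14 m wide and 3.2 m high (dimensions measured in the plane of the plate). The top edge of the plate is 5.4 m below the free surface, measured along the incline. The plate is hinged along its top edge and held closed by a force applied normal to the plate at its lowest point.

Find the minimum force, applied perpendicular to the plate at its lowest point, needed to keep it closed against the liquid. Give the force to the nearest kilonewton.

γ = ρg = 789 × 9.81 / 1000 = 7.74009 kN/m³.
Let θ = 70.5° be the plate's angle to the horizontal; measure y along the incline from where the plane meets the free surface. Vertical depth h = y·sinθ with sinθ = 0.942641.
The centroid lies 3.2/2 = 1.6 m below the top edge, so y_c = 5.4 + 1.6 = 7 m and h_c = 7 × 0.942641 = 6.59849 m.
A = 1.14 × 3.2 = 3.648 m².
Resultant F = γ·h_c·A = 7.74009 × 6.59849 × 3.648 = 186.314 kN.
I_c = b·h³/12 = 1.14 × 3.2³/12 = 3.11296 m⁴.
Centre of pressure: y_p = y_c + I_c/(y_c·A) = 7 + 3.11296/(7 × 3.648) = 7 + 0.121905 = 7.1219 m along the plane.
The resultant acts 1.6 + 0.121905 = 1.72191 m (along the plate) below the hinge at the top edge, so the moment about the hinge is M = F × 1.72191 = 186.314 × 1.72191 = 320.816 kN·m.
A normal force at the bottom, 3.2 m from the hinge, must supply this moment: P = 320.816/3.2 = 100.255 kN.

P ≈ 100 kN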